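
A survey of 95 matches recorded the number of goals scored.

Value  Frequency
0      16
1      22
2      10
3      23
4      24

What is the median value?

2

Cumulative frequencies: 16, 38, 48, 71, 95
n = 95, so the median is the value in position (n+1)/2 = 48.
Position 48 falls at value 2.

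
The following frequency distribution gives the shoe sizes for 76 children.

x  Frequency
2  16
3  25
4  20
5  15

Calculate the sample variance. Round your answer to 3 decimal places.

1.077

Values: 2, 3, 4, 5
n = 76, Σfx = 262, mean = 3.4474
Σfx² = 984
Σf(x − x̄)² = Σfx² − (Σfx)²/n = 984 − 262²/76 = 80.7895
Sample variance = 80.7895 / 75 = 1.0772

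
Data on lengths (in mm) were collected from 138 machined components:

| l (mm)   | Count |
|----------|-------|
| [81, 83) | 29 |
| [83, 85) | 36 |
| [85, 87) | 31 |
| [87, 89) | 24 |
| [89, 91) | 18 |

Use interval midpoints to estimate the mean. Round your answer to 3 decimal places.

85.507

Midpoints: 82, 84, 86, 88, 90
Σfm = 29×82 + 36×84 + 31×86 + 24×88 + 18×90 = 11800
n = Σf = 138
Mean = 11800 / 138 = 85.5072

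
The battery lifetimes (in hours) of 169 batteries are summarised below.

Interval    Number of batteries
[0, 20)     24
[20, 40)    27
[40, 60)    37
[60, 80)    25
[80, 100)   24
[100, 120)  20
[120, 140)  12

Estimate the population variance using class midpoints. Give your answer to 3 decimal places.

1300.627

Midpoints: 10, 30, 50, 70, 90, 110, 130
n = 169, Σfm = 10570, mean = 62.5444
Σfm² = 880900
Σf(m − x̄)² = Σfm² − (Σfm)²/n = 880900 − 10570²/169 = 219805.9172
Population variance = 219805.9172 / 169 = 1300.6267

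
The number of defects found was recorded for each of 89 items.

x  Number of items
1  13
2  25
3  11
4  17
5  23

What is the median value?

Cumulative frequencies: 13, 38, 49, 66, 89
n = 89, so the median is the value in position (n+1)/2 = 45.
Position 45 falls at value 3.

3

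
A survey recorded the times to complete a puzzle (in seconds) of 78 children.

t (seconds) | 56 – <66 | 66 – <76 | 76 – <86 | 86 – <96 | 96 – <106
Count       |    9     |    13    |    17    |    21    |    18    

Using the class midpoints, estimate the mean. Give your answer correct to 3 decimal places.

Midpoints: 61, 71, 81, 91, 101
Σfm = 9×61 + 13×71 + 17×81 + 21×91 + 18×101 = 6578
n = Σf = 78
Mean = 6578 / 78 = 84.3333

84.333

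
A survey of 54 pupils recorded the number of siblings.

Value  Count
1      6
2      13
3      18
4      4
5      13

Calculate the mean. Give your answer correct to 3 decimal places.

Values: 1, 2, 3, 4, 5
Σfx = 6×1 + 13×2 + 18×3 + 4×4 + 13×5 = 167
n = Σf = 54
Mean = 167 / 54 = 3.0926

3.093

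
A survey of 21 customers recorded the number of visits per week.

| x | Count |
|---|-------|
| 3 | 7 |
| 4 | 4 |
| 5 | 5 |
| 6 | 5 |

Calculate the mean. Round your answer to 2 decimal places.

4.38

Values: 3, 4, 5, 6
Σfx = 7×3 + 4×4 + 5×5 + 5×6 = 92
n = Σf = 21
Mean = 92 / 21 = 4.3810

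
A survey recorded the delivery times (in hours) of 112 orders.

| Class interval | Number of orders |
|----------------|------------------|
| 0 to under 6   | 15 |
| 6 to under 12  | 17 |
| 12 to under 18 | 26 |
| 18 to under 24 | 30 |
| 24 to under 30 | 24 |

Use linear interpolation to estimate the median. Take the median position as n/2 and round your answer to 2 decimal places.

17.54

Cumulative frequencies: 15, 32, 58, 88, 112
n = 112; position = n/2 = 56.
This falls in the class 12 to under 18: L = 12, F = 32, f = 26, h = 6.
Median ≈ 12 + ((56 − 32) / 26) × 6 = 17.5385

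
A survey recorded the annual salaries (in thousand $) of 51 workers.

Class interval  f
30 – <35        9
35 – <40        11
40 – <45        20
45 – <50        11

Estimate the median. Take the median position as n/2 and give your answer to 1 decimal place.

Cumulative frequencies: 9, 20, 40, 51
n = 51; position = n/2 = 25.5.
This falls in the class 40 – <45: L = 40, F = 20, f = 20, h = 5.
Median ≈ 40 + ((25.5 − 20) / 20) × 5 = 41.3750

41.4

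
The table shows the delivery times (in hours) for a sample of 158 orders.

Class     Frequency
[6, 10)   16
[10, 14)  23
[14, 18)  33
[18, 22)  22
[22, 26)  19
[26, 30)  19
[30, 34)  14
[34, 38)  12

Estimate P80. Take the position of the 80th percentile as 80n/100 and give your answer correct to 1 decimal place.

28.8

Cumulative frequencies: 16, 39, 72, 94, 113, 132, 146, 158
n = 158; position = 80n/100 = 126.4.
This falls in the class [26, 30): L = 26, F = 113, f = 19, h = 4.
80th percentile ≈ 26 + ((126.4 − 113) / 19) × 4 = 28.8211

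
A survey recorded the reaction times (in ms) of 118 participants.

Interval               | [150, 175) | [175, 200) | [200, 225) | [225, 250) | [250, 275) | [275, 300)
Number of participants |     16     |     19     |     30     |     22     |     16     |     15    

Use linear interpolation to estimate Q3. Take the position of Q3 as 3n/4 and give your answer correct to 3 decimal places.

Cumulative frequencies: 16, 35, 65, 87, 103, 118
n = 118; position = 3n/4 = 88.5.
This falls in the class [250, 275): L = 250, F = 87, f = 16, h = 25.
Upper quartile ≈ 250 + ((88.5 − 87) / 16) × 25 = 252.3438

252.344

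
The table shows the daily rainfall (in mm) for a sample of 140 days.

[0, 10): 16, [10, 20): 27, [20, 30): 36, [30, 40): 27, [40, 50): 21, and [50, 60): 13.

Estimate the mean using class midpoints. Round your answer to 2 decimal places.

28.50

Midpoints: 5, 15, 25, 35, 45, 55
Σfm = 16×5 + 27×15 + 36×25 + 27×35 + 21×45 + 13×55 = 3990
n = Σf = 140
Mean = 3990 / 140 = 28.5000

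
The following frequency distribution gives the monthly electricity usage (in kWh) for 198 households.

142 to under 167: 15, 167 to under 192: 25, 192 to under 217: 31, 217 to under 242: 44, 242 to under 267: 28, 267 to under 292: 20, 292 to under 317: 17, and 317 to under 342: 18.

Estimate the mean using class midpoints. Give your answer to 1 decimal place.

Midpoints: 154.5, 179.5, 204.5, 229.5, 254.5, 279.5, 304.5, 329.5
Σfm = 15×154.5 + 25×179.5 + 31×204.5 + 44×229.5 + 28×254.5 + 20×279.5 + 17×304.5 + 18×329.5 = 47066
n = Σf = 198
Mean = 47066 / 198 = 237.7071

237.7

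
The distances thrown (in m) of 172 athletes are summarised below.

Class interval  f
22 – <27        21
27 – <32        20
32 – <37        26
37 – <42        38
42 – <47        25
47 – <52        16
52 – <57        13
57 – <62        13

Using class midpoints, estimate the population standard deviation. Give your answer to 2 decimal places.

10.14

Midpoints: 24.5, 29.5, 34.5, 39.5, 44.5, 49.5, 54.5, 59.5
n = 172, Σfm = 6889, mean = 40.0523
Σfm² = 293593
Σf(m − x̄)² = Σfm² − (Σfm)²/n = 293593 − 6889²/172 = 17672.5291
Population variance = 17672.5291 / 172 = 102.7473
Standard deviation = √102.7473 = 10.1364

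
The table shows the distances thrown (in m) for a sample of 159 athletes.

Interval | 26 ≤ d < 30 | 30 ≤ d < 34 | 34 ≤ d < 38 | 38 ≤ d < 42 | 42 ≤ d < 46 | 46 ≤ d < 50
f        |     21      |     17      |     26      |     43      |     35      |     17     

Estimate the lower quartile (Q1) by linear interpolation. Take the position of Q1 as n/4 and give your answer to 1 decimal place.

34.3

Cumulative frequencies: 21, 38, 64, 107, 142, 159
n = 159; position = n/4 = 39.75.
This falls in the class 34 ≤ d < 38: L = 34, F = 38, f = 26, h = 4.
Lower quartile ≈ 34 + ((39.75 − 38) / 26) × 4 = 34.2692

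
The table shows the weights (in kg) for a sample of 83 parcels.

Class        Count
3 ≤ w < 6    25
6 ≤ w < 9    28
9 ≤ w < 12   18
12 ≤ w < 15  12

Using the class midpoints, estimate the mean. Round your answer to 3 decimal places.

8.114

Midpoints: 4.5, 7.5, 10.5, 13.5
Σfm = 25×4.5 + 28×7.5 + 18×10.5 + 12×13.5 = 673.5
n = Σf = 83
Mean = 673.5 / 83 = 8.1145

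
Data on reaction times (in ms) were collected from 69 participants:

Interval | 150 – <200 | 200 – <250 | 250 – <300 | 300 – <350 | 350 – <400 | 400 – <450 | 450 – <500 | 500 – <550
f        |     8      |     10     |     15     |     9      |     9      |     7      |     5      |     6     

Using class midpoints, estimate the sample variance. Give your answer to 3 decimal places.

Midpoints: 175, 225, 275, 325, 375, 425, 475, 525
n = 69, Σfm = 22575, mean = 327.1739
Σfm² = 8148125
Σf(m − x̄)² = Σfm² − (Σfm)²/n = 8148125 − 22575²/69 = 762173.9130
Sample variance = 762173.9130 / 68 = 11208.4399

11208.440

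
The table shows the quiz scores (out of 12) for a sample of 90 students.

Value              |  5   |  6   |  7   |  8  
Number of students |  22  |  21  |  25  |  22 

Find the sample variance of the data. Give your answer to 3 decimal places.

Values: 5, 6, 7, 8
n = 90, Σfx = 587, mean = 6.5222
Σfx² = 3939
Σf(x − x̄)² = Σfx² − (Σfx)²/n = 3939 − 587²/90 = 110.4556
Sample variance = 110.4556 / 89 = 1.2411

1.241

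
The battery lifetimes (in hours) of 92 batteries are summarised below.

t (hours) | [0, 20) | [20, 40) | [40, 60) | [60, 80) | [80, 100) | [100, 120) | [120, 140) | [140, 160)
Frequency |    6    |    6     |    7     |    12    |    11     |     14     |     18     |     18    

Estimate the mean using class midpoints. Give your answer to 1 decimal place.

Midpoints: 10, 30, 50, 70, 90, 110, 130, 150
Σfm = 6×10 + 6×30 + 7×50 + 12×70 + 11×90 + 14×110 + 18×130 + 18×150 = 9000
n = Σf = 92
Mean = 9000 / 92 = 97.8261

97.8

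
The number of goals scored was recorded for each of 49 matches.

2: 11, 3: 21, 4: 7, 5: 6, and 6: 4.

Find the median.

3

Cumulative frequencies: 11, 32, 39, 45, 49
n = 49, so the median is the value in position (n+1)/2 = 25.
Position 25 falls at value 3.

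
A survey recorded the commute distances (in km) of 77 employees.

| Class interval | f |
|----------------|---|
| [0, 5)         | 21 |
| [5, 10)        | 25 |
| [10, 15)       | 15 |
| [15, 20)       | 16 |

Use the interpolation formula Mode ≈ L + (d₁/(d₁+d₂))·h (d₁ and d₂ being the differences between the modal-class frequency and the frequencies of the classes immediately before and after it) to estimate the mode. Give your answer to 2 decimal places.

Modal class: [5, 10) (highest frequency 25).
d₁ = 25 − 21 = 4, d₂ = 25 − 15 = 10
Mode ≈ 5 + (4/(4+10)) × 5 = 5 + 1.4286 = 6.4286

6.43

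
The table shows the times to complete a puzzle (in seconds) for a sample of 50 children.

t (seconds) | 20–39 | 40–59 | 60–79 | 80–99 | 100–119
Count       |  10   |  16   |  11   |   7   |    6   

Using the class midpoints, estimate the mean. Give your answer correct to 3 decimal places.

62.700

Midpoints: 29.5, 49.5, 69.5, 89.5, 109.5
Σfm = 10×29.5 + 16×49.5 + 11×69.5 + 7×89.5 + 6×109.5 = 3135
n = Σf = 50
Mean = 3135 / 50 = 62.7000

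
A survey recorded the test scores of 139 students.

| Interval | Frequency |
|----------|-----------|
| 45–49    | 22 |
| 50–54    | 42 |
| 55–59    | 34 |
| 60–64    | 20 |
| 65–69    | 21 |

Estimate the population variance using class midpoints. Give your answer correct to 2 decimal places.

Midpoints: 47, 52, 57, 62, 67
n = 139, Σfm = 7803, mean = 56.1367
Σfm² = 443781
Σf(m − x̄)² = Σfm² − (Σfm)²/n = 443781 − 7803²/139 = 5746.4029
Population variance = 5746.4029 / 139 = 41.3410

41.34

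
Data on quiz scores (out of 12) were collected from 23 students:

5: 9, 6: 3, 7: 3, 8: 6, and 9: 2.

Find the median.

Cumulative frequencies: 9, 12, 15, 21, 23
n = 23, so the median is the value in position (n+1)/2 = 12.
Position 12 falls at value 6.

6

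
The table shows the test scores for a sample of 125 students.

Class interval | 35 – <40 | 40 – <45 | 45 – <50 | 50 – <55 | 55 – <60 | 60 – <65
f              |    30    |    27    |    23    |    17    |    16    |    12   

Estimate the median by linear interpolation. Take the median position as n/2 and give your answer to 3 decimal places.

Cumulative frequencies: 30, 57, 80, 97, 113, 125
n = 125; position = n/2 = 62.5.
This falls in the class 45 – <50: L = 45, F = 57, f = 23, h = 5.
Median ≈ 45 + ((62.5 − 57) / 23) × 5 = 46.1957

46.196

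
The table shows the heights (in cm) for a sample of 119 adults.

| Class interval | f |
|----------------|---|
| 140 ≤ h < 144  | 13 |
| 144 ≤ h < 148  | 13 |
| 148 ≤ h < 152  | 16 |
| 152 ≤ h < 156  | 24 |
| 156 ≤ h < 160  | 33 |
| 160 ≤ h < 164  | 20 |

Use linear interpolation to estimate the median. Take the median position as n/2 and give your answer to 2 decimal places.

154.92

Cumulative frequencies: 13, 26, 42, 66, 99, 119
n = 119; position = n/2 = 59.5.
This falls in the class 152 ≤ h < 156: L = 152, F = 42, f = 24, h = 4.
Median ≈ 152 + ((59.5 − 42) / 24) × 4 = 154.9167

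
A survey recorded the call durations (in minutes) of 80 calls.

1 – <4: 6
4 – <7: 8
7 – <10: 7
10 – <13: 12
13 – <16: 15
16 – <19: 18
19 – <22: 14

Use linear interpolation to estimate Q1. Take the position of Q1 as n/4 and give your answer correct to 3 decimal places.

9.571

Cumulative frequencies: 6, 14, 21, 33, 48, 66, 80
n = 80; position = n/4 = 20.
This falls in the class 7 – <10: L = 7, F = 14, f = 7, h = 3.
Lower quartile ≈ 7 + ((20 − 14) / 7) × 3 = 9.5714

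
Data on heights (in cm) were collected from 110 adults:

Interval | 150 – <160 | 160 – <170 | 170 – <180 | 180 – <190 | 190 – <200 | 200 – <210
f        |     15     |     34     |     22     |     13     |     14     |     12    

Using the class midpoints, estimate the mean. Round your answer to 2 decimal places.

Midpoints: 155, 165, 175, 185, 195, 205
Σfm = 15×155 + 34×165 + 22×175 + 13×185 + 14×195 + 12×205 = 19380
n = Σf = 110
Mean = 19380 / 110 = 176.1818

176.18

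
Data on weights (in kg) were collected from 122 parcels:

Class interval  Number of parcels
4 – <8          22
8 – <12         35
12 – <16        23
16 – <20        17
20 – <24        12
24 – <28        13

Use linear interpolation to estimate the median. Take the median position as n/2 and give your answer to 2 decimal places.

12.70

Cumulative frequencies: 22, 57, 80, 97, 109, 122
n = 122; position = n/2 = 61.
This falls in the class 12 – <16: L = 12, F = 57, f = 23, h = 4.
Median ≈ 12 + ((61 − 57) / 23) × 4 = 12.6957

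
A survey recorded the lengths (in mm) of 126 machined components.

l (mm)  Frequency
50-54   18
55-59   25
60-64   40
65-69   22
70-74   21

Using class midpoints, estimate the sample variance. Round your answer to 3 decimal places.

Midpoints: 52, 57, 62, 67, 72
n = 126, Σfm = 7827, mean = 62.1190
Σfm² = 491279
Σf(m − x̄)² = Σfm² − (Σfm)²/n = 491279 − 7827²/126 = 5073.2143
Sample variance = 5073.2143 / 125 = 40.5857

40.586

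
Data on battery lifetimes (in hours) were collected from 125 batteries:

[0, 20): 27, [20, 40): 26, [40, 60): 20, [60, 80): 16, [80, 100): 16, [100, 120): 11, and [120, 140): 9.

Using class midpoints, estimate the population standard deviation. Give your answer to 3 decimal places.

37.780

Midpoints: 10, 30, 50, 70, 90, 110, 130
n = 125, Σfm = 6990, mean = 55.9200
Σfm² = 569300
Σf(m − x̄)² = Σfm² − (Σfm)²/n = 569300 − 6990²/125 = 178419.2000
Population variance = 178419.2000 / 125 = 1427.3536
Standard deviation = √1427.3536 = 37.7803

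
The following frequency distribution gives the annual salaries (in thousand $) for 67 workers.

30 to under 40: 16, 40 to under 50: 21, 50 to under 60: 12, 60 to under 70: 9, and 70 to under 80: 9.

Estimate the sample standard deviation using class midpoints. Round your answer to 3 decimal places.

13.479

Midpoints: 35, 45, 55, 65, 75
n = 67, Σfm = 3425, mean = 51.1194
Σfm² = 187075
Σf(m − x̄)² = Σfm² − (Σfm)²/n = 187075 − 3425²/67 = 11991.0448
Sample variance = 11991.0448 / 66 = 181.6825
Standard deviation = √181.6825 = 13.4790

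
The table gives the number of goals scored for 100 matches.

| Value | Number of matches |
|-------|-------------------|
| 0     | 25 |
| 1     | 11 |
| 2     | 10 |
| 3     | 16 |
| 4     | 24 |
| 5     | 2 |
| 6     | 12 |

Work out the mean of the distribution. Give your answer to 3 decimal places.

Values: 0, 1, 2, 3, 4, 5, 6
Σfx = 25×0 + 11×1 + 10×2 + 16×3 + 24×4 + 2×5 + 12×6 = 257
n = Σf = 100
Mean = 257 / 100 = 2.5700

2.570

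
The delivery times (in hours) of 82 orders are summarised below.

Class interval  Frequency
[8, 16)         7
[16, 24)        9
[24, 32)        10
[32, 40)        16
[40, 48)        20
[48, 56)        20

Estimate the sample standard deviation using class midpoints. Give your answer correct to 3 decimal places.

12.805

Midpoints: 12, 20, 28, 36, 44, 52
n = 82, Σfm = 3040, mean = 37.0732
Σfm² = 125984
Σf(m − x̄)² = Σfm² − (Σfm)²/n = 125984 − 3040²/82 = 13281.5610
Sample variance = 13281.5610 / 81 = 163.9699
Standard deviation = √163.9699 = 12.8051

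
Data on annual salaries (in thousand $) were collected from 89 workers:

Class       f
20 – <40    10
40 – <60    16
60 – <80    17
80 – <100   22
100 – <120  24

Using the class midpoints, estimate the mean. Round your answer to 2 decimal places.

77.64

Midpoints: 30, 50, 70, 90, 110
Σfm = 10×30 + 16×50 + 17×70 + 22×90 + 24×110 = 6910
n = Σf = 89
Mean = 6910 / 89 = 77.6404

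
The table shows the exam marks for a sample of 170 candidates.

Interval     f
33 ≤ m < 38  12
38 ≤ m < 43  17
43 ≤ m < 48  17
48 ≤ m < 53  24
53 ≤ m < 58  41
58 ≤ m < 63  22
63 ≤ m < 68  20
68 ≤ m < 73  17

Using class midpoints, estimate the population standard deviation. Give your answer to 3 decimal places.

Midpoints: 35.5, 40.5, 45.5, 50.5, 55.5, 60.5, 65.5, 70.5
n = 170, Σfm = 9215, mean = 54.2059
Σfm² = 516522.5
Σf(m − x̄)² = Σfm² − (Σfm)²/n = 516522.5 − 9215²/170 = 17015.2941
Population variance = 17015.2941 / 170 = 100.0900
Standard deviation = √100.0900 = 10.0045

10.004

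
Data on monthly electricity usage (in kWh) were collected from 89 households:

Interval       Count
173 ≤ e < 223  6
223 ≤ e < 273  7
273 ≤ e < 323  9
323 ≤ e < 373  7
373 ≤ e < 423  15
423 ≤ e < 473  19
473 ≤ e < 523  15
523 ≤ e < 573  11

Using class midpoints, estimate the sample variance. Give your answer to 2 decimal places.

10749.49

Midpoints: 198, 248, 298, 348, 398, 448, 498, 548
n = 89, Σfm = 36022, mean = 404.7416
Σfm² = 15525556
Σf(m − x̄)² = Σfm² − (Σfm)²/n = 15525556 − 36022²/89 = 945955.0562
Sample variance = 945955.0562 / 88 = 10749.4893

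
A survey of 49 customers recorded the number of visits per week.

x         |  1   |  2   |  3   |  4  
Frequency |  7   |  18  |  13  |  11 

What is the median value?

2

Cumulative frequencies: 7, 25, 38, 49
n = 49, so the median is the value in position (n+1)/2 = 25.
Position 25 falls at value 2.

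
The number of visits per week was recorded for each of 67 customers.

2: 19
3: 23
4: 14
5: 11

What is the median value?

Cumulative frequencies: 19, 42, 56, 67
n = 67, so the median is the value in position (n+1)/2 = 34.
Position 34 falls at value 3.

3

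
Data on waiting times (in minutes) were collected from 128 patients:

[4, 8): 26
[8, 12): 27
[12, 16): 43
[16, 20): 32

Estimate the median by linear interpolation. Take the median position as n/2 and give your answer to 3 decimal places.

13.023

Cumulative frequencies: 26, 53, 96, 128
n = 128; position = n/2 = 64.
This falls in the class [12, 16): L = 12, F = 53, f = 43, h = 4.
Median ≈ 12 + ((64 − 53) / 43) × 4 = 13.0233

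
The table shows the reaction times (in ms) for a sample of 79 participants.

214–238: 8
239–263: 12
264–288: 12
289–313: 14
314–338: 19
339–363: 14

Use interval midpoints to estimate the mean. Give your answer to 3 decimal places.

296.886

Midpoints: 226, 251, 276, 301, 326, 351
Σfm = 8×226 + 12×251 + 12×276 + 14×301 + 19×326 + 14×351 = 23454
n = Σf = 79
Mean = 23454 / 79 = 296.8861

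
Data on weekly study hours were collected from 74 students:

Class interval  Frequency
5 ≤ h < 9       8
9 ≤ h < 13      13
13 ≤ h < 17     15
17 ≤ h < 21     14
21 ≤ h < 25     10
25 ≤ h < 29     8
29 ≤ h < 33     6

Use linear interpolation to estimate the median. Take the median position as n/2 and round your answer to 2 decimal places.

17.29

Cumulative frequencies: 8, 21, 36, 50, 60, 68, 74
n = 74; position = n/2 = 37.
This falls in the class 17 ≤ h < 21: L = 17, F = 36, f = 14, h = 4.
Median ≈ 17 + ((37 − 36) / 14) × 4 = 17.2857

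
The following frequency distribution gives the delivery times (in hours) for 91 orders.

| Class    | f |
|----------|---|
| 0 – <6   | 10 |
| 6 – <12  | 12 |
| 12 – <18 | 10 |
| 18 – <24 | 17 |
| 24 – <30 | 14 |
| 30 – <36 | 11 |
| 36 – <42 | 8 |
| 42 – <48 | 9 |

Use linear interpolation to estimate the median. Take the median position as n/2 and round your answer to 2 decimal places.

22.76

Cumulative frequencies: 10, 22, 32, 49, 63, 74, 82, 91
n = 91; position = n/2 = 45.5.
This falls in the class 18 – <24: L = 18, F = 32, f = 17, h = 6.
Median ≈ 18 + ((45.5 − 32) / 17) × 6 = 22.7647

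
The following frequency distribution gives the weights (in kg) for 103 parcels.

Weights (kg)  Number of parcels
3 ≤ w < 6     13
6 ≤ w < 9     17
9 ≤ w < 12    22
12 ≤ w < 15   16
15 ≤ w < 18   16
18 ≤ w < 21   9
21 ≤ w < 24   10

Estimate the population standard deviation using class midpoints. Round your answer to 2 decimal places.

5.45

Midpoints: 4.5, 7.5, 10.5, 13.5, 16.5, 19.5, 22.5
n = 103, Σfm = 1297.5, mean = 12.5971
Σfm² = 19401.75
Σf(m − x̄)² = Σfm² − (Σfm)²/n = 19401.75 − 1297.5²/103 = 3057.0291
Population variance = 3057.0291 / 103 = 29.6799
Standard deviation = √29.6799 = 5.4479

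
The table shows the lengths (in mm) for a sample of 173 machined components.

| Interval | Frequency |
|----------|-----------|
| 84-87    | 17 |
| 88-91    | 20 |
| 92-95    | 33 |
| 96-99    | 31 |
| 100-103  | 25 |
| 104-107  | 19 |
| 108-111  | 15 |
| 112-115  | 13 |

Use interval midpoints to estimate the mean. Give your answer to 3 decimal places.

Midpoints: 85.5, 89.5, 93.5, 97.5, 101.5, 105.5, 109.5, 113.5
Σfm = 17×85.5 + 20×89.5 + 33×93.5 + 31×97.5 + 25×101.5 + 19×105.5 + 15×109.5 + 13×113.5 = 17011.5
n = Σf = 173
Mean = 17011.5 / 173 = 98.3324

98.332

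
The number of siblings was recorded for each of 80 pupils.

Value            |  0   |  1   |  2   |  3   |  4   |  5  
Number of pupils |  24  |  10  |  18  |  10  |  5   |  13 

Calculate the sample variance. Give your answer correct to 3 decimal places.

3.202

Values: 0, 1, 2, 3, 4, 5
n = 80, Σfx = 161, mean = 2.0125
Σfx² = 577
Σf(x − x̄)² = Σfx² − (Σfx)²/n = 577 − 161²/80 = 252.9875
Sample variance = 252.9875 / 79 = 3.2024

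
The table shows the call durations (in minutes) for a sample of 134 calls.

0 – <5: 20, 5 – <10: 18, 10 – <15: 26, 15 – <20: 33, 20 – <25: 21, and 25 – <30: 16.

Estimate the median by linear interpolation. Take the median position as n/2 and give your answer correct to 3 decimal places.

Cumulative frequencies: 20, 38, 64, 97, 118, 134
n = 134; position = n/2 = 67.
This falls in the class 15 – <20: L = 15, F = 64, f = 33, h = 5.
Median ≈ 15 + ((67 − 64) / 33) × 5 = 15.4545

15.455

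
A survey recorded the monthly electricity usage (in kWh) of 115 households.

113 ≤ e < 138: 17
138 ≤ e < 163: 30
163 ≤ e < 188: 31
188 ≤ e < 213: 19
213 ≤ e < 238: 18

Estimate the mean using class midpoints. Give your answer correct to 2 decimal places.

173.54

Midpoints: 125.5, 150.5, 175.5, 200.5, 225.5
Σfm = 17×125.5 + 30×150.5 + 31×175.5 + 19×200.5 + 18×225.5 = 19957.5
n = Σf = 115
Mean = 19957.5 / 115 = 173.5435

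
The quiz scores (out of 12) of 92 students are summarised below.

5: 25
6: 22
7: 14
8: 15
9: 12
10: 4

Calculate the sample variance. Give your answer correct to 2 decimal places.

Values: 5, 6, 7, 8, 9, 10
n = 92, Σfx = 623, mean = 6.7717
Σfx² = 4435
Σf(x − x̄)² = Σfx² − (Σfx)²/n = 4435 − 623²/92 = 216.2065
Sample variance = 216.2065 / 91 = 2.3759

2.38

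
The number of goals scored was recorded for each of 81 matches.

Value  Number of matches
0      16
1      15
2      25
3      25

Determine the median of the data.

Cumulative frequencies: 16, 31, 56, 81
n = 81, so the median is the value in position (n+1)/2 = 41.
Position 41 falls at value 2.

2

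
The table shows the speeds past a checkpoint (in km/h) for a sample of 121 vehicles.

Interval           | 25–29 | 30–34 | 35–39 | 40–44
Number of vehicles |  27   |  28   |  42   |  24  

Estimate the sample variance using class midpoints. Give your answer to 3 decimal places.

27.541

Midpoints: 27, 32, 37, 42
n = 121, Σfm = 4187, mean = 34.6033
Σfm² = 148189
Σf(m − x̄)² = Σfm² − (Σfm)²/n = 148189 − 4187²/121 = 3304.9587
Sample variance = 3304.9587 / 120 = 27.5413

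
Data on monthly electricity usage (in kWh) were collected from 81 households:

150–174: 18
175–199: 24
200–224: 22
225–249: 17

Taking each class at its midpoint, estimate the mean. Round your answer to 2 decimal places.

Midpoints: 162, 187, 212, 237
Σfm = 18×162 + 24×187 + 22×212 + 17×237 = 16097
n = Σf = 81
Mean = 16097 / 81 = 198.7284

198.73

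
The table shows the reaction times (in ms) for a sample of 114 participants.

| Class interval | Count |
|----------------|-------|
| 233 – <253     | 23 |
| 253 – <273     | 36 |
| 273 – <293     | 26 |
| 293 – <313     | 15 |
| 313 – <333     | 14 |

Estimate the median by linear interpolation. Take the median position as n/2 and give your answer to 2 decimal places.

271.89

Cumulative frequencies: 23, 59, 85, 100, 114
n = 114; position = n/2 = 57.
This falls in the class 253 – <273: L = 253, F = 23, f = 36, h = 20.
Median ≈ 253 + ((57 − 23) / 36) × 20 = 271.8889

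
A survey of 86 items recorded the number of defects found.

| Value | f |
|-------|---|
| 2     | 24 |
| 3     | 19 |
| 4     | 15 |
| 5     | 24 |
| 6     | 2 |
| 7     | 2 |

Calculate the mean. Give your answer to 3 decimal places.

Values: 2, 3, 4, 5, 6, 7
Σfx = 24×2 + 19×3 + 15×4 + 24×5 + 2×6 + 2×7 = 311
n = Σf = 86
Mean = 311 / 86 = 3.6163

3.616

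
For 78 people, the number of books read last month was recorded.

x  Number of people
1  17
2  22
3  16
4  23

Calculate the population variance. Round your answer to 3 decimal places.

Values: 1, 2, 3, 4
n = 78, Σfx = 201, mean = 2.5769
Σfx² = 617
Σf(x − x̄)² = Σfx² − (Σfx)²/n = 617 − 201²/78 = 99.0385
Population variance = 99.0385 / 78 = 1.2697

1.270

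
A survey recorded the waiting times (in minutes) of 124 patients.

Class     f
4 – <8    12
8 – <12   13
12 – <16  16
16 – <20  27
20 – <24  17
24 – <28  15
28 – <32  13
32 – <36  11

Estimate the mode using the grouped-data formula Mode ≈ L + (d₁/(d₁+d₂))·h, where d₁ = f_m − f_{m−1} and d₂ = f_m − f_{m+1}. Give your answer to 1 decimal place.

Modal class: 16 – <20 (highest frequency 27).
d₁ = 27 − 16 = 11, d₂ = 27 − 17 = 10
Mode ≈ 16 + (11/(11+10)) × 4 = 16 + 2.0952 = 18.0952

18.1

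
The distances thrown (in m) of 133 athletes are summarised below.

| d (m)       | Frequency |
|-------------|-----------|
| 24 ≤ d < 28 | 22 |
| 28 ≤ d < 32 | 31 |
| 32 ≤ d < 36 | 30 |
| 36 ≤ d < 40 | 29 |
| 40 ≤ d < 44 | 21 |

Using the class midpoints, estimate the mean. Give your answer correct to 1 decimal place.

Midpoints: 26, 30, 34, 38, 42
Σfm = 22×26 + 31×30 + 30×34 + 29×38 + 21×42 = 4506
n = Σf = 133
Mean = 4506 / 133 = 33.8797

33.9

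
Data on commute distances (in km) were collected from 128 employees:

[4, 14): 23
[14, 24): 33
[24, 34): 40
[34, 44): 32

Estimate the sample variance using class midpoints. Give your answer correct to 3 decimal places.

110.033

Midpoints: 9, 19, 29, 39
n = 128, Σfm = 3242, mean = 25.3281
Σfm² = 96088
Σf(m − x̄)² = Σfm² − (Σfm)²/n = 96088 − 3242²/128 = 13974.2188
Sample variance = 13974.2188 / 127 = 110.0332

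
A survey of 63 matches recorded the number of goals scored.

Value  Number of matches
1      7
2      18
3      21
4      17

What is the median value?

3

Cumulative frequencies: 7, 25, 46, 63
n = 63, so the median is the value in position (n+1)/2 = 32.
Position 32 falls at value 3.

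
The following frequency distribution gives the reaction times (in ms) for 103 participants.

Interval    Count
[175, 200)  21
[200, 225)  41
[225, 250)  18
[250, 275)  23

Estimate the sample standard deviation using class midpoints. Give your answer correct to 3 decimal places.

26.319

Midpoints: 187.5, 212.5, 237.5, 262.5
n = 103, Σfm = 22962.5, mean = 222.9369
Σfm² = 5189843.75
Σf(m − x̄)² = Σfm² − (Σfm)²/n = 5189843.75 − 22962.5²/103 = 70655.3398
Sample variance = 70655.3398 / 102 = 692.6994
Standard deviation = √692.6994 = 26.3192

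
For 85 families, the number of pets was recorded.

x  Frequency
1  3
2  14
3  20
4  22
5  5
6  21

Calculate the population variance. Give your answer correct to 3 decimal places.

2.245

Values: 1, 2, 3, 4, 5, 6
n = 85, Σfx = 330, mean = 3.8824
Σfx² = 1472
Σf(x − x̄)² = Σfx² − (Σfx)²/n = 1472 − 330²/85 = 190.8235
Population variance = 190.8235 / 85 = 2.2450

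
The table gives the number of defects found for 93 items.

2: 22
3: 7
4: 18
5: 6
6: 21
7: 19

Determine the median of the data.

Cumulative frequencies: 22, 29, 47, 53, 74, 93
n = 93, so the median is the value in position (n+1)/2 = 47.
Position 47 falls at value 4.

4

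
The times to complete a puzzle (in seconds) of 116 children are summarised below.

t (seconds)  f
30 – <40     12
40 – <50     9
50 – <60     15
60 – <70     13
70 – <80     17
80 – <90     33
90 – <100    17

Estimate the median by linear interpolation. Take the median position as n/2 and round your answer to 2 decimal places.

Cumulative frequencies: 12, 21, 36, 49, 66, 99, 116
n = 116; position = n/2 = 58.
This falls in the class 70 – <80: L = 70, F = 49, f = 17, h = 10.
Median ≈ 70 + ((58 − 49) / 17) × 10 = 75.2941

75.29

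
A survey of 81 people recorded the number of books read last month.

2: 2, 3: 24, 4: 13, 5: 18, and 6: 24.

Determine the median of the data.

5

Cumulative frequencies: 2, 26, 39, 57, 81
n = 81, so the median is the value in position (n+1)/2 = 41.
Position 41 falls at value 5.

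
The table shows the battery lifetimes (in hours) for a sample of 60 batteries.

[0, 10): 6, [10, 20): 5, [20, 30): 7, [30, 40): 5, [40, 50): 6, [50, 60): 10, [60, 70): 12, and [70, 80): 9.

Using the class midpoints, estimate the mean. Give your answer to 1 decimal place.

Midpoints: 5, 15, 25, 35, 45, 55, 65, 75
Σfm = 6×5 + 5×15 + 7×25 + 5×35 + 6×45 + 10×55 + 12×65 + 9×75 = 2730
n = Σf = 60
Mean = 2730 / 60 = 45.5000

45.5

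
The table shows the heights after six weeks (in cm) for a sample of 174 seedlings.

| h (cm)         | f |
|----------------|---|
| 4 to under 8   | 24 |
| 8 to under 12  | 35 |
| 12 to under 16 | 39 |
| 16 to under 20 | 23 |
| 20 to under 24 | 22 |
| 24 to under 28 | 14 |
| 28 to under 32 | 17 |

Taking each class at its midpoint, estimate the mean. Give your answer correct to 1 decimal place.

16.2

Midpoints: 6, 10, 14, 18, 22, 26, 30
Σfm = 24×6 + 35×10 + 39×14 + 23×18 + 22×22 + 14×26 + 17×30 = 2812
n = Σf = 174
Mean = 2812 / 174 = 16.1609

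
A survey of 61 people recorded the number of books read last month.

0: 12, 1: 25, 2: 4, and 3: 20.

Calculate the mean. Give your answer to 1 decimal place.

1.5

Values: 0, 1, 2, 3
Σfx = 12×0 + 25×1 + 4×2 + 20×3 = 93
n = Σf = 61
Mean = 93 / 61 = 1.5246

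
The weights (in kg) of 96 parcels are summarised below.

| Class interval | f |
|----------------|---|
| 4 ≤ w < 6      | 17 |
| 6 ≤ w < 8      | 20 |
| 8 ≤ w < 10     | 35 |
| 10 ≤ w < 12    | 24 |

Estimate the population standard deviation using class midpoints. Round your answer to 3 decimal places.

Midpoints: 5, 7, 9, 11
n = 96, Σfm = 804, mean = 8.3750
Σfm² = 7144
Σf(m − x̄)² = Σfm² − (Σfm)²/n = 7144 − 804²/96 = 410.5000
Population variance = 410.5000 / 96 = 4.2760
Standard deviation = √4.2760 = 2.0679

2.068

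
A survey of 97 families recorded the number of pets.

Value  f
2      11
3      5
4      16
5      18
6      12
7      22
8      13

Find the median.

Cumulative frequencies: 11, 16, 32, 50, 62, 84, 97
n = 97, so the median is the value in position (n+1)/2 = 49.
Position 49 falls at value 5.

5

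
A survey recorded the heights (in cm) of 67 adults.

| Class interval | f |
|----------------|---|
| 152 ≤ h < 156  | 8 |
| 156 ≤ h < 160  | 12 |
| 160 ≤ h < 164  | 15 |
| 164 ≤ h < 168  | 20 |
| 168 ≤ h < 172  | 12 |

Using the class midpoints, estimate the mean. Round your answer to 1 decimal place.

Midpoints: 154, 158, 162, 166, 170
Σfm = 8×154 + 12×158 + 15×162 + 20×166 + 12×170 = 10918
n = Σf = 67
Mean = 10918 / 67 = 162.9552

163.0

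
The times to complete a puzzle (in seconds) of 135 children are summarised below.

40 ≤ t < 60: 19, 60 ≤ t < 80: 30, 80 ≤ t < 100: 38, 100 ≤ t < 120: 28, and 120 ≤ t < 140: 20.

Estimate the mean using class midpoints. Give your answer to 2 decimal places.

90.00

Midpoints: 50, 70, 90, 110, 130
Σfm = 19×50 + 30×70 + 38×90 + 28×110 + 20×130 = 12150
n = Σf = 135
Mean = 12150 / 135 = 90.0000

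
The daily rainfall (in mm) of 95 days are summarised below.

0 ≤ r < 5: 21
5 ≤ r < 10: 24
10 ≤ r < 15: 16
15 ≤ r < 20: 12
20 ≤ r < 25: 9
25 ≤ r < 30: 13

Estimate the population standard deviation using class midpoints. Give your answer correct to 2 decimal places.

Midpoints: 2.5, 7.5, 12.5, 17.5, 22.5, 27.5
n = 95, Σfm = 1202.5, mean = 12.6579
Σfm² = 22043.75
Σf(m − x̄)² = Σfm² − (Σfm)²/n = 22043.75 − 1202.5²/95 = 6822.6316
Population variance = 6822.6316 / 95 = 71.8172
Standard deviation = √71.8172 = 8.4745

8.47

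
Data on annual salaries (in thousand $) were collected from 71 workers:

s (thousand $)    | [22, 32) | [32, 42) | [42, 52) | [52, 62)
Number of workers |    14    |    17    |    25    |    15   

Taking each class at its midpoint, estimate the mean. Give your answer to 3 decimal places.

Midpoints: 27, 37, 47, 57
Σfm = 14×27 + 17×37 + 25×47 + 15×57 = 3037
n = Σf = 71
Mean = 3037 / 71 = 42.7746

42.775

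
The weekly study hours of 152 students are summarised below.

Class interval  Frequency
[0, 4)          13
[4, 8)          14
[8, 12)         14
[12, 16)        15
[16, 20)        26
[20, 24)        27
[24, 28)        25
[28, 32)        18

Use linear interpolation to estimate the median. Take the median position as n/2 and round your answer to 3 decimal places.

Cumulative frequencies: 13, 27, 41, 56, 82, 109, 134, 152
n = 152; position = n/2 = 76.
This falls in the class [16, 20): L = 16, F = 56, f = 26, h = 4.
Median ≈ 16 + ((76 − 56) / 26) × 4 = 19.0769

19.077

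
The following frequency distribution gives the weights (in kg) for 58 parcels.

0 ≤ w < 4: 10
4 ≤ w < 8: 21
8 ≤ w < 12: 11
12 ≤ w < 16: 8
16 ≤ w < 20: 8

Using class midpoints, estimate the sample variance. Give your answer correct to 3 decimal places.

26.952

Midpoints: 2, 6, 10, 14, 18
n = 58, Σfm = 512, mean = 8.8276
Σfm² = 6056
Σf(m − x̄)² = Σfm² − (Σfm)²/n = 6056 − 512²/58 = 1536.2759
Sample variance = 1536.2759 / 57 = 26.9522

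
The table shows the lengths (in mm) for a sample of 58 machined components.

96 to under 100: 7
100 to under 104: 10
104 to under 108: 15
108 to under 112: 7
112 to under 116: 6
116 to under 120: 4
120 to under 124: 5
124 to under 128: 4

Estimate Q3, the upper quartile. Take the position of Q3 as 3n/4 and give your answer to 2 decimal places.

115.00

Cumulative frequencies: 7, 17, 32, 39, 45, 49, 54, 58
n = 58; position = 3n/4 = 43.5.
This falls in the class 112 to under 116: L = 112, F = 39, f = 6, h = 4.
Upper quartile ≈ 112 + ((43.5 − 39) / 6) × 4 = 115.0000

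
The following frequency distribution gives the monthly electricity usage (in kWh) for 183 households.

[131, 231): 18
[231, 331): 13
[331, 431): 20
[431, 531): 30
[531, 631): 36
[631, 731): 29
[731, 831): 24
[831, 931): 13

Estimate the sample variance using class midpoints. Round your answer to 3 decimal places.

40324.866

Midpoints: 181, 281, 381, 481, 581, 681, 781, 881
n = 183, Σfm = 99823, mean = 545.4809
Σfm² = 61790663
Σf(m − x̄)² = Σfm² − (Σfm)²/n = 61790663 − 99823²/183 = 7339125.6831
Sample variance = 7339125.6831 / 182 = 40324.8664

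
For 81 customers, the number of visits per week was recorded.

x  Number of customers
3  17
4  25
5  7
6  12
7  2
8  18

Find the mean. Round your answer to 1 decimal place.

Values: 3, 4, 5, 6, 7, 8
Σfx = 17×3 + 25×4 + 7×5 + 12×6 + 2×7 + 18×8 = 416
n = Σf = 81
Mean = 416 / 81 = 5.1358

5.1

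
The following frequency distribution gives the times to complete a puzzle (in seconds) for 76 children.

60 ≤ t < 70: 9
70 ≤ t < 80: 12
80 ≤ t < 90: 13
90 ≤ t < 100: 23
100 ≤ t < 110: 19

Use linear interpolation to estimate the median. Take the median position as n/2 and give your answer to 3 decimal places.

Cumulative frequencies: 9, 21, 34, 57, 76
n = 76; position = n/2 = 38.
This falls in the class 90 ≤ t < 100: L = 90, F = 34, f = 23, h = 10.
Median ≈ 90 + ((38 − 34) / 23) × 10 = 91.7391

91.739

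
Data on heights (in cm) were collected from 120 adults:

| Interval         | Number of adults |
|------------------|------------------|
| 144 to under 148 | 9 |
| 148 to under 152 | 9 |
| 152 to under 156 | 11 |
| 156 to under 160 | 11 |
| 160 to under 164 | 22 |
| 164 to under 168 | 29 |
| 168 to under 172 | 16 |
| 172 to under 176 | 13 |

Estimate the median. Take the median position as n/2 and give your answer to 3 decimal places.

163.636

Cumulative frequencies: 9, 18, 29, 40, 62, 91, 107, 120
n = 120; position = n/2 = 60.
This falls in the class 160 to under 164: L = 160, F = 40, f = 22, h = 4.
Median ≈ 160 + ((60 − 40) / 22) × 4 = 163.6364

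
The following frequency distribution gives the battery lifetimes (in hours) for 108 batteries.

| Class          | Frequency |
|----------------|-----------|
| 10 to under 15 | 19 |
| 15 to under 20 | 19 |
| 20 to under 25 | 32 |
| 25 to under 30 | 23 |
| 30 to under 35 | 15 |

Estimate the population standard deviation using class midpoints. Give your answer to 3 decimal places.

6.416

Midpoints: 12.5, 17.5, 22.5, 27.5, 32.5
n = 108, Σfm = 2410, mean = 22.3148
Σfm² = 58225
Σf(m − x̄)² = Σfm² − (Σfm)²/n = 58225 − 2410²/108 = 4446.2963
Population variance = 4446.2963 / 108 = 41.1694
Standard deviation = √41.1694 = 6.4163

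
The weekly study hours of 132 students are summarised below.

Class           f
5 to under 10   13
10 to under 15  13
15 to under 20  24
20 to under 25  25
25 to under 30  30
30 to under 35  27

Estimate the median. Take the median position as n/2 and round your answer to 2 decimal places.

23.20

Cumulative frequencies: 13, 26, 50, 75, 105, 132
n = 132; position = n/2 = 66.
This falls in the class 20 to under 25: L = 20, F = 50, f = 25, h = 5.
Median ≈ 20 + ((66 − 50) / 25) × 5 = 23.2000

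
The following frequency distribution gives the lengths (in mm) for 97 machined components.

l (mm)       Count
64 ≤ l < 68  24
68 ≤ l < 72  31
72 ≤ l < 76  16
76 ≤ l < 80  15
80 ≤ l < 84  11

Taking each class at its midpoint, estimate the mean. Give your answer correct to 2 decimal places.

72.27

Midpoints: 66, 70, 74, 78, 82
Σfm = 24×66 + 31×70 + 16×74 + 15×78 + 11×82 = 7010
n = Σf = 97
Mean = 7010 / 97 = 72.2680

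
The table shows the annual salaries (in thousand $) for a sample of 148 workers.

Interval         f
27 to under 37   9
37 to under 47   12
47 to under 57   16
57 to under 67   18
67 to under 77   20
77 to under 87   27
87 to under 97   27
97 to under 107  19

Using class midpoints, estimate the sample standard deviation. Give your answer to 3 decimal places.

Midpoints: 32, 42, 52, 62, 72, 82, 92, 102
n = 148, Σfm = 10816, mean = 73.0811
Σfm² = 854272
Σf(m − x̄)² = Σfm² − (Σfm)²/n = 854272 − 10816²/148 = 63827.0270
Sample variance = 63827.0270 / 147 = 434.1975
Standard deviation = √434.1975 = 20.8374

20.837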